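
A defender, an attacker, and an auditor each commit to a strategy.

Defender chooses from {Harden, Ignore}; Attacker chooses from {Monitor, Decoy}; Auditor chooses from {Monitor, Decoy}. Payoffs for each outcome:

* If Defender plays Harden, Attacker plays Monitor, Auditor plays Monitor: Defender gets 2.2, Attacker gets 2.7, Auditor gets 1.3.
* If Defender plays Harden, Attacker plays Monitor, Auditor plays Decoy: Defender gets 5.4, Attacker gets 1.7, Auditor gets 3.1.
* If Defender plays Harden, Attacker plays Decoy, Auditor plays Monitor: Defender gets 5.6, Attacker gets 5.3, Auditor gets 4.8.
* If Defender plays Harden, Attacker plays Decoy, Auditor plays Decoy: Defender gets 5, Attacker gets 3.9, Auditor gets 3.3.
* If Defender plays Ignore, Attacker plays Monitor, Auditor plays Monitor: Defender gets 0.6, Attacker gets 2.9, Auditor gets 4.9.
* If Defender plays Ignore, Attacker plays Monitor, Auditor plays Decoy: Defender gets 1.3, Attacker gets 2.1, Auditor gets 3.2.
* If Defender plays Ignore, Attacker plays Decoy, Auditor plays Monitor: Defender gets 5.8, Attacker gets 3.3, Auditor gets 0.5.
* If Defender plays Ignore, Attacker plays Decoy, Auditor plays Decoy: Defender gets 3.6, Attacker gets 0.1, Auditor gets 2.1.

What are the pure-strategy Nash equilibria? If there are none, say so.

For each strategy profile, look for a profitable unilateral deviation.
(Harden, Monitor, Monitor): Attacker can switch to Decoy (2.7 → 5.3). Not NE.
(Harden, Monitor, Decoy): Attacker can switch to Decoy (1.7 → 3.9). Not NE.
(Harden, Decoy, Monitor): Defender can switch to Ignore (5.6 → 5.8). Not NE.
(Harden, Decoy, Decoy): Auditor can switch to Monitor (3.3 → 4.8). Not NE.
(Ignore, Monitor, Monitor): Defender can switch to Harden (0.6 → 2.2). Not NE.
(Ignore, Monitor, Decoy): Defender can switch to Harden (1.3 → 5.4). Not NE.
(Ignore, Decoy, Monitor): Auditor can switch to Decoy (0.5 → 2.1). Not NE.
(Ignore, Decoy, Decoy): Defender can switch to Harden (3.6 → 5). Not NE.

No pure-strategy Nash equilibrium.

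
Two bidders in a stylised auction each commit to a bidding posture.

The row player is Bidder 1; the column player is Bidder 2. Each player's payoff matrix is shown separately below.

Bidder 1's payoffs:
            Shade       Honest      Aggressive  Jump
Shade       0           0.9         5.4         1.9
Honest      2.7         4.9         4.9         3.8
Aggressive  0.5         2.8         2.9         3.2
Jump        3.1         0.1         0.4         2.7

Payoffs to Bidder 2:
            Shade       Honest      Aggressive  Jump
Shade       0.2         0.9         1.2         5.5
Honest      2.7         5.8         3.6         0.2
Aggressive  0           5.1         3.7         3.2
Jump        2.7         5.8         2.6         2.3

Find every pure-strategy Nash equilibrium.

(Honest, Honest)

(Shade, Shade): Bidder 1 can switch to Honest (0 → 2.7). Not NE.
(Shade, Honest): Bidder 1 can switch to Honest (0.9 → 4.9). Not NE.
(Shade, Aggressive): Bidder 2 can switch to Jump (1.2 → 5.5). Not NE.
(Shade, Jump): Bidder 1 can switch to Honest (1.9 → 3.8). Not NE.
(Honest, Shade): Bidder 1 can switch to Jump (2.7 → 3.1). Not NE.
(Honest, Honest): Bidder 1 gets 4.9, best alternative 2.8; Bidder 2 gets 5.8, best alternative 3.6. No profitable deviation — NE.
(Honest, Aggressive): Bidder 1 can switch to Shade (4.9 → 5.4). Not NE.
(Honest, Jump): Bidder 2 can switch to Shade (0.2 → 2.7). Not NE.
(Aggressive, Shade): Bidder 1 can switch to Honest (0.5 → 2.7). Not NE.
(Aggressive, Honest): Bidder 1 can switch to Honest (2.8 → 4.9). Not NE.
(Aggressive, Aggressive): Bidder 1 can switch to Shade (2.9 → 5.4). Not NE.
(The remaining 5 profiles each have a profitable deviation by the same check.)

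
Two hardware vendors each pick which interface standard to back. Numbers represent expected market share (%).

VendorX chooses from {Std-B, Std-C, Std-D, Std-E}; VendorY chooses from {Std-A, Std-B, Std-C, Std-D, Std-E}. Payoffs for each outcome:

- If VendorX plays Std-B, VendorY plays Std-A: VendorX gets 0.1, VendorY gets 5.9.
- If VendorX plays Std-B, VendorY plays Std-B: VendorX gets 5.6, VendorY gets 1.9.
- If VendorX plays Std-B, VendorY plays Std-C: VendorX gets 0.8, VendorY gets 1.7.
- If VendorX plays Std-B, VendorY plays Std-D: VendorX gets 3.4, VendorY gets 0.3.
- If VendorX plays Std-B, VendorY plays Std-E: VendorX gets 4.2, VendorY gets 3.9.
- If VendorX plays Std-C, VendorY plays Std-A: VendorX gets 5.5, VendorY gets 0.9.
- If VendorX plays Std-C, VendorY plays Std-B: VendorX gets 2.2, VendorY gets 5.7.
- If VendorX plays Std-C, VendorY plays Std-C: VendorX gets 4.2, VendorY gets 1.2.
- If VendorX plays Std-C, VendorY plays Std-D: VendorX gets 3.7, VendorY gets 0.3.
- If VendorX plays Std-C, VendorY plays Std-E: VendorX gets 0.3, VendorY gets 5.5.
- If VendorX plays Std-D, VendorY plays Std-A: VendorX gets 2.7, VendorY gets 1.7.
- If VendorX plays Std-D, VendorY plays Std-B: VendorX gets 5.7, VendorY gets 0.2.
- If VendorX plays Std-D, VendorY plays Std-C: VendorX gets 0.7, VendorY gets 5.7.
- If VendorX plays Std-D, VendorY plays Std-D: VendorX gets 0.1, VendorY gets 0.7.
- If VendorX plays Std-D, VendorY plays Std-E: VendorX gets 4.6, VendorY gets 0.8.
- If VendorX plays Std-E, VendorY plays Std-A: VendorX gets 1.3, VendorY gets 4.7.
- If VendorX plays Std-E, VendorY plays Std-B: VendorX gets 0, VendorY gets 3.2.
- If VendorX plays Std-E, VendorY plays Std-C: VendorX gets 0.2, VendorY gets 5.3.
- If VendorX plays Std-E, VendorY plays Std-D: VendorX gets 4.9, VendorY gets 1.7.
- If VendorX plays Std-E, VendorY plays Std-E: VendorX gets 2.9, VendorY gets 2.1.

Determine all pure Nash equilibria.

VendorX against Std-A: payoffs 0.1, 5.5, 2.7, 1.3 → best response Std-C.
VendorX against Std-B: payoffs 5.6, 2.2, 5.7, 0 → best response Std-D.
VendorX against Std-C: payoffs 0.8, 4.2, 0.7, 0.2 → best response Std-C.
VendorX against Std-D: payoffs 3.4, 3.7, 0.1, 4.9 → best response Std-E.
VendorX against Std-E: payoffs 4.2, 0.3, 4.6, 2.9 → best response Std-D.
VendorY against Std-B: payoffs 5.9, 1.9, 1.7, 0.3, 3.9 → best response Std-A.
VendorY against Std-C: payoffs 0.9, 5.7, 1.2, 0.3, 5.5 → best response Std-B.
VendorY against Std-D: payoffs 1.7, 0.2, 5.7, 0.7, 0.8 → best response Std-C.
VendorY against Std-E: payoffs 4.7, 3.2, 5.3, 1.7, 2.1 → best response Std-C.
No profile is a mutual best response for all players.

No pure-strategy Nash equilibrium.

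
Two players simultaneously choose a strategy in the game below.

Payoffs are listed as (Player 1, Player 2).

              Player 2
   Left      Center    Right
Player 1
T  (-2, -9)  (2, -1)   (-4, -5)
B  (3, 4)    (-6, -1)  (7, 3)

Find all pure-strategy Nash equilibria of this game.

The pure Nash equilibria are (T, Center); (B, Left).

Player 1 against Left: payoffs -2, 3 → best response B.
Player 1 against Center: payoffs 2, -6 → best response T.
Player 1 against Right: payoffs -4, 7 → best response B.
Player 2 against T: payoffs -9, -1, -5 → best response Center.
Player 2 against B: payoffs 4, -1, 3 → best response Left.
Mutual best responses: (T, Center); (B, Left).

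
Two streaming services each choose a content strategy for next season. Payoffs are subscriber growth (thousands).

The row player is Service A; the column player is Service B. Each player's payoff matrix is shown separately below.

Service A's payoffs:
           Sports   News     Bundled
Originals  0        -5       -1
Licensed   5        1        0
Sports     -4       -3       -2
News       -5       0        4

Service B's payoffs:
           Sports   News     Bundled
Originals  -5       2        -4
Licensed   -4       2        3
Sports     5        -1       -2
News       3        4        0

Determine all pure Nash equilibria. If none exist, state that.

none

Mark each player's best response to every combination of opponents' strategies; a profile where every player is best-responding is a pure Nash equilibrium.
Service A against Sports: payoffs 0, 5, -4, -5 → best response Licensed.
Service A against News: payoffs -5, 1, -3, 0 → best response Licensed.
Service A against Bundled: payoffs -1, 0, -2, 4 → best response News.
Service B against Originals: payoffs -5, 2, -4 → best response News.
Service B against Licensed: payoffs -4, 2, 3 → best response Bundled.
Service B against Sports: payoffs 5, -1, -2 → best response Sports.
Service B against News: payoffs 3, 4, 0 → best response News.
No profile is a mutual best response for all players.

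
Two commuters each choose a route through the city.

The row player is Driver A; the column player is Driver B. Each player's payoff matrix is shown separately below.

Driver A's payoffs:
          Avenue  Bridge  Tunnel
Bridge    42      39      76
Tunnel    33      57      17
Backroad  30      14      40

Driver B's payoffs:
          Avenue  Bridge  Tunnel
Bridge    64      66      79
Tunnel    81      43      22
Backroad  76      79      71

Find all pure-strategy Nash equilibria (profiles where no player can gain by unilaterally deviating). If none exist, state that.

Driver A against Avenue: payoffs 42, 33, 30 → best response Bridge.
Driver A against Bridge: payoffs 39, 57, 14 → best response Tunnel.
Driver A against Tunnel: payoffs 76, 17, 40 → best response Bridge.
Driver B against Bridge: payoffs 64, 66, 79 → best response Tunnel.
Driver B against Tunnel: payoffs 81, 43, 22 → best response Avenue.
Driver B against Backroad: payoffs 76, 79, 71 → best response Bridge.
Mutual best responses: (Bridge, Tunnel).

The unique pure-strategy Nash equilibrium is (Bridge, Tunnel).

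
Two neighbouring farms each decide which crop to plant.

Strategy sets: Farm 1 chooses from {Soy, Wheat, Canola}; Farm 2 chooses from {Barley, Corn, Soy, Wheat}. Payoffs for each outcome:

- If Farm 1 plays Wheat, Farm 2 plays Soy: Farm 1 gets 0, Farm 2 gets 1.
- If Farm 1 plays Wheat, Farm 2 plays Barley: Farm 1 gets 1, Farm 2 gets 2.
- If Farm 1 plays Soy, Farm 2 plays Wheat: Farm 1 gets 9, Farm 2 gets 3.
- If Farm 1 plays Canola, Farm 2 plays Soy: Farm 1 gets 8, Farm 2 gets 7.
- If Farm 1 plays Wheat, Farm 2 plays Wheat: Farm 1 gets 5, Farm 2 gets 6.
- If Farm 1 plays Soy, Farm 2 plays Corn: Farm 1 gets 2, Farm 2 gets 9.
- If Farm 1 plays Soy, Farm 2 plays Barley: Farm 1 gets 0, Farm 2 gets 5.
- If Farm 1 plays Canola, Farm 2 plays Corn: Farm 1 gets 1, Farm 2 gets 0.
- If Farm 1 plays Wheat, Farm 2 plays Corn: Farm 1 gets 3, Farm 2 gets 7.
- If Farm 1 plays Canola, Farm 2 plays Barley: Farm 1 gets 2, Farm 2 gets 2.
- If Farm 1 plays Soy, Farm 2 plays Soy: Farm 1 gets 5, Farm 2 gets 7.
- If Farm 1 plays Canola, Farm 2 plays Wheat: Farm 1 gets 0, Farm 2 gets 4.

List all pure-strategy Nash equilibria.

The pure Nash equilibria are (Wheat, Corn), (Canola, Soy).

Farm 1 against Barley: payoffs 0, 1, 2 → best response Canola.
Farm 1 against Corn: payoffs 2, 3, 1 → best response Wheat.
Farm 1 against Soy: payoffs 5, 0, 8 → best response Canola.
Farm 1 against Wheat: payoffs 9, 5, 0 → best response Soy.
Farm 2 against Soy: payoffs 5, 9, 7, 3 → best response Corn.
Farm 2 against Wheat: payoffs 2, 7, 1, 6 → best response Corn.
Farm 2 against Canola: payoffs 2, 0, 7, 4 → best response Soy.
Mutual best responses: (Wheat, Corn); (Canola, Soy).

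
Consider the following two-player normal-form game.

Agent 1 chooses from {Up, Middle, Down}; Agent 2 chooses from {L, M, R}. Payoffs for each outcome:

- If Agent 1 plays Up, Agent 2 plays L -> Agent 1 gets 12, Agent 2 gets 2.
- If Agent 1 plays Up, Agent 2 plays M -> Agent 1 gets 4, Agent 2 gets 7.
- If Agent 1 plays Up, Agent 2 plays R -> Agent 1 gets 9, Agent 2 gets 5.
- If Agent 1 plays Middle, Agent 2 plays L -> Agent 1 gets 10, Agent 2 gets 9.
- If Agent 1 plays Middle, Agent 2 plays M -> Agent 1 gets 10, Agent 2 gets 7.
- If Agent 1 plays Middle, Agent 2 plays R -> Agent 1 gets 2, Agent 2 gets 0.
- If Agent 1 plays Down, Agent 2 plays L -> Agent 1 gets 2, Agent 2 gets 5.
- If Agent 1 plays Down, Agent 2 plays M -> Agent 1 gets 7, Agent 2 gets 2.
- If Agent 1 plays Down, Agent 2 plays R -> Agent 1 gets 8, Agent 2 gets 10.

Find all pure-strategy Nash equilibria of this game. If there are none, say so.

Agent 1 against L: payoffs 12, 10, 2 → best response Up.
Agent 1 against M: payoffs 4, 10, 7 → best response Middle.
Agent 1 against R: payoffs 9, 2, 8 → best response Up.
Agent 2 against Up: payoffs 2, 7, 5 → best response M.
Agent 2 against Middle: payoffs 9, 7, 0 → best response L.
Agent 2 against Down: payoffs 5, 2, 10 → best response R.
No profile is a mutual best response for all players.

none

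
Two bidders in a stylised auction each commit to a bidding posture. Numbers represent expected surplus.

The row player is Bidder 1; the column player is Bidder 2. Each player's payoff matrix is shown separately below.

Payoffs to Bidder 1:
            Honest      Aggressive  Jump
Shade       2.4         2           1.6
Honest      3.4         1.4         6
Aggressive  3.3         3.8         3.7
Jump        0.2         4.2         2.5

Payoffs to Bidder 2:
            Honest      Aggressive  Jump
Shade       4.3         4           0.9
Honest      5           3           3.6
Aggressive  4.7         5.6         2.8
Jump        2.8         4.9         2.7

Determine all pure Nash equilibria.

(Shade, Honest): Bidder 1 can switch to Honest (2.4 → 3.4). Not NE.
(Shade, Aggressive): Bidder 1 can switch to Aggressive (2 → 3.8). Not NE.
(Shade, Jump): Bidder 1 can switch to Honest (1.6 → 6). Not NE.
(Honest, Honest): Bidder 1 gets 3.4, best alternative 3.3; Bidder 2 gets 5, best alternative 3.6. No profitable deviation — NE.
(Honest, Aggressive): Bidder 1 can switch to Shade (1.4 → 2). Not NE.
(Honest, Jump): Bidder 2 can switch to Honest (3.6 → 5). Not NE.
(Aggressive, Honest): Bidder 1 can switch to Honest (3.3 → 3.4). Not NE.
(Aggressive, Aggressive): Bidder 1 can switch to Jump (3.8 → 4.2). Not NE.
(Aggressive, Jump): Bidder 1 can switch to Honest (3.7 → 6). Not NE.
(Jump, Honest): Bidder 1 can switch to Shade (0.2 → 2.4). Not NE.
(Jump, Aggressive): Bidder 1 gets 4.2, best alternative 3.8; Bidder 2 gets 4.9, best alternative 2.8. No profitable deviation — NE.
(Jump, Jump): Bidder 1 can switch to Honest (2.5 → 6). Not NE.

The pure Nash equilibria are (Honest, Honest); (Jump, Aggressive).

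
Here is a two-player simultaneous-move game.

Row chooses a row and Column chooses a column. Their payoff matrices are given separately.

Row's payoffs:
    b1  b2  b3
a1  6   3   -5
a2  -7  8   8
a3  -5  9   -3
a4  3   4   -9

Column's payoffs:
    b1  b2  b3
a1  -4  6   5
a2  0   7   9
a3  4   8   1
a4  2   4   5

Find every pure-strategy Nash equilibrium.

Row against b1: payoffs 6, -7, -5, 3 → best response a1.
Row against b2: payoffs 3, 8, 9, 4 → best response a3.
Row against b3: payoffs -5, 8, -3, -9 → best response a2.
Column against a1: payoffs -4, 6, 5 → best response b2.
Column against a2: payoffs 0, 7, 9 → best response b3.
Column against a3: payoffs 4, 8, 1 → best response b2.
Column against a4: payoffs 2, 4, 5 → best response b3.
Mutual best responses: (a2, b3); (a3, b2).

(a2, b3) and (a3, b2)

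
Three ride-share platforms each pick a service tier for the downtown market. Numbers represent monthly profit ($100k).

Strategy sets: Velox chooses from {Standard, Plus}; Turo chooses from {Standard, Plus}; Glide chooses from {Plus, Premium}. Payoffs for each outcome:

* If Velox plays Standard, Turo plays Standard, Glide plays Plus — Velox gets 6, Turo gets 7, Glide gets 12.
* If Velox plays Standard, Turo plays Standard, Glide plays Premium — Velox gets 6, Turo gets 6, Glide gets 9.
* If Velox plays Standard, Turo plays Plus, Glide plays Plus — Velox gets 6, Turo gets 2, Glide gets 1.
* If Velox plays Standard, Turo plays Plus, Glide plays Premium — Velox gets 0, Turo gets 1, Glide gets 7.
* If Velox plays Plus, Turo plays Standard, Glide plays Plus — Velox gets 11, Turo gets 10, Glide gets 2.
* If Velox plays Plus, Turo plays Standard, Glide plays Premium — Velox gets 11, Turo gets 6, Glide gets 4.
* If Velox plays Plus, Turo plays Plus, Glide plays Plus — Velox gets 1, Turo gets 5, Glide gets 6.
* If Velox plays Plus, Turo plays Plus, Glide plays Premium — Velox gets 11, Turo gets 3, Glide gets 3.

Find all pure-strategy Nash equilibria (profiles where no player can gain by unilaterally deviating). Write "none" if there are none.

Velox against (Standard, Plus): payoffs 6, 11 → best response Plus.
Velox against (Standard, Premium): payoffs 6, 11 → best response Plus.
Velox against (Plus, Plus): payoffs 6, 1 → best response Standard.
Velox against (Plus, Premium): payoffs 0, 11 → best response Plus.
Turo against (Standard, Plus): payoffs 7, 2 → best response Standard.
Turo against (Standard, Premium): payoffs 6, 1 → best response Standard.
Turo against (Plus, Plus): payoffs 10, 5 → best response Standard.
Turo against (Plus, Premium): payoffs 6, 3 → best response Standard.
Glide against (Standard, Standard): payoffs 12, 9 → best response Plus.
Glide against (Standard, Plus): payoffs 1, 7 → best response Premium.
Glide against (Plus, Standard): payoffs 2, 4 → best response Premium.
Glide against (Plus, Plus): payoffs 6, 3 → best response Plus.
Mutual best responses: (Plus, Standard, Premium).

(Plus, Standard, Premium)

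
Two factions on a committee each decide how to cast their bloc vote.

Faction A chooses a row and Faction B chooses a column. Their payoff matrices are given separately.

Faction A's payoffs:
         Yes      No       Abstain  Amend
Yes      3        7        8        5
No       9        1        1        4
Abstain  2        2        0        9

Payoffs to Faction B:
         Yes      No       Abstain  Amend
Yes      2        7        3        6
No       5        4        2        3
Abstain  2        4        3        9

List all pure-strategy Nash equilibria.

The pure Nash equilibria are (Yes, No) and (No, Yes) and (Abstain, Amend).

For each strategy profile, look for a profitable unilateral deviation.
(Yes, Yes): Faction A can switch to No (3 → 9). Not NE.
(Yes, No): Faction A gets 7, best alternative 2; Faction B gets 7, best alternative 6. No profitable deviation — NE.
(Yes, Abstain): Faction B can switch to No (3 → 7). Not NE.
(Yes, Amend): Faction A can switch to Abstain (5 → 9). Not NE.
(No, Yes): Faction A gets 9, best alternative 3; Faction B gets 5, best alternative 4. No profitable deviation — NE.
(No, No): Faction A can switch to Yes (1 → 7). Not NE.
(No, Abstain): Faction A can switch to Yes (1 → 8). Not NE.
(No, Amend): Faction A can switch to Yes (4 → 5). Not NE.
(Abstain, Amend): Faction A gets 9, best alternative 5; Faction B gets 9, best alternative 4. No profitable deviation — NE.
(The remaining 3 profiles each have a profitable deviation by the same check.)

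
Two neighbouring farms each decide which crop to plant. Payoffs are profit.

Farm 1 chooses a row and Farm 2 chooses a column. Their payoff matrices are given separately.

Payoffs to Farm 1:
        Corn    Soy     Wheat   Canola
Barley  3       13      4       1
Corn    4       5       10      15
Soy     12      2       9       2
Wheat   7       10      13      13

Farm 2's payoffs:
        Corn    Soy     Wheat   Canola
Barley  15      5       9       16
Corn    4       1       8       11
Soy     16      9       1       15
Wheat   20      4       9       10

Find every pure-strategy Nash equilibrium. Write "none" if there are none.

For each player, find the best response to each opponent profile; mutual best responses are the pure NE.
Farm 1 against Corn: payoffs 3, 4, 12, 7 → best response Soy.
Farm 1 against Soy: payoffs 13, 5, 2, 10 → best response Barley.
Farm 1 against Wheat: payoffs 4, 10, 9, 13 → best response Wheat.
Farm 1 against Canola: payoffs 1, 15, 2, 13 → best response Corn.
Farm 2 against Barley: payoffs 15, 5, 9, 16 → best response Canola.
Farm 2 against Corn: payoffs 4, 1, 8, 11 → best response Canola.
Farm 2 against Soy: payoffs 16, 9, 1, 15 → best response Corn.
Farm 2 against Wheat: payoffs 20, 4, 9, 10 → best response Corn.
Mutual best responses: (Corn, Canola); (Soy, Corn).

Pure-strategy Nash equilibria: (Corn, Canola), (Soy, Corn)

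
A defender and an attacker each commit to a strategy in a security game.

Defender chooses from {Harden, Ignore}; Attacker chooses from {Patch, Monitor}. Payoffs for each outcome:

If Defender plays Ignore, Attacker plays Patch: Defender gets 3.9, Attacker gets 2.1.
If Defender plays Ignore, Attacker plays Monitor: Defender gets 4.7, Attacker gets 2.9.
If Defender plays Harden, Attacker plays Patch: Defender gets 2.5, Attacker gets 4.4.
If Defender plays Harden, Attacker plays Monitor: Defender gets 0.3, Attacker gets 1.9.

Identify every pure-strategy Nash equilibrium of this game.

(Ignore, Monitor)

Defender against Patch: payoffs 2.5, 3.9 → best response Ignore.
Defender against Monitor: payoffs 0.3, 4.7 → best response Ignore.
Attacker against Harden: payoffs 4.4, 1.9 → best response Patch.
Attacker against Ignore: payoffs 2.1, 2.9 → best response Monitor.
Mutual best responses: (Ignore, Monitor).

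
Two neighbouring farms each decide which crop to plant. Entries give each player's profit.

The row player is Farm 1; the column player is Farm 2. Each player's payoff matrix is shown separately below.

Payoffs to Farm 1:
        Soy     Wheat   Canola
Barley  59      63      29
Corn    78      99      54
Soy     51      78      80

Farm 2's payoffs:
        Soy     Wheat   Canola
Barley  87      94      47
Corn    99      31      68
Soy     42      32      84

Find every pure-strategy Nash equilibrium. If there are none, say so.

Farm 1 against Soy: payoffs 59, 78, 51 → best response Corn.
Farm 1 against Wheat: payoffs 63, 99, 78 → best response Corn.
Farm 1 against Canola: payoffs 29, 54, 80 → best response Soy.
Farm 2 against Barley: payoffs 87, 94, 47 → best response Wheat.
Farm 2 against Corn: payoffs 99, 31, 68 → best response Soy.
Farm 2 against Soy: payoffs 42, 32, 84 → best response Canola.
Mutual best responses: (Corn, Soy); (Soy, Canola).

The pure Nash equilibria are (Corn, Soy), (Soy, Canola).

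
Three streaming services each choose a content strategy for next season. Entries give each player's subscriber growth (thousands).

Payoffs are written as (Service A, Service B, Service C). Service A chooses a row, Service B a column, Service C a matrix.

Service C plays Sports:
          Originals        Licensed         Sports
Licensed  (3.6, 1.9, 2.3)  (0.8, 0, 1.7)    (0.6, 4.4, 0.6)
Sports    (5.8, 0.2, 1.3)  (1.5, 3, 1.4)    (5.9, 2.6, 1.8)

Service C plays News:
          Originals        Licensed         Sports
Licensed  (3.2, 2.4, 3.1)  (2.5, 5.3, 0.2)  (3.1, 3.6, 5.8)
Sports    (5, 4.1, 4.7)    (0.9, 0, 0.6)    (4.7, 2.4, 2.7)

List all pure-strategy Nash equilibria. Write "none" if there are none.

Pure-strategy Nash equilibria: (Sports, Originals, News), (Sports, Licensed, Sports)

(Licensed, Originals, Sports): Service A can switch to Sports (3.6 → 5.8). Not NE.
(Licensed, Originals, News): Service A can switch to Sports (3.2 → 5). Not NE.
(Licensed, Licensed, Sports): Service A can switch to Sports (0.8 → 1.5). Not NE.
(Licensed, Licensed, News): Service C can switch to Sports (0.2 → 1.7). Not NE.
(Licensed, Sports, Sports): Service A can switch to Sports (0.6 → 5.9). Not NE.
(Licensed, Sports, News): Service A can switch to Sports (3.1 → 4.7). Not NE.
(Sports, Originals, Sports): Service B can switch to Licensed (0.2 → 3). Not NE.
(Sports, Originals, News): Service A gets 5, best alternative 3.2; Service B gets 4.1, best alternative 2.4; Service C gets 4.7, best alternative 1.3. No profitable deviation — NE.
(Sports, Licensed, Sports): Service A gets 1.5, best alternative 0.8; Service B gets 3, best alternative 2.6; Service C gets 1.4, best alternative 0.6. No profitable deviation — NE.
(Sports, Licensed, News): Service A can switch to Licensed (0.9 → 2.5). Not NE.
(The remaining 2 profiles each have a profitable deviation by the same check.)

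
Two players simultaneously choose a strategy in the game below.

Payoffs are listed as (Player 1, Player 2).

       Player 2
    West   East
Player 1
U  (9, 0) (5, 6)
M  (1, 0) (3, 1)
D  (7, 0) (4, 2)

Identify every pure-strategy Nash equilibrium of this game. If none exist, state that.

The unique pure-strategy Nash equilibrium is (U, East).

Mark each player's best response to every combination of opponents' strategies; a profile where every player is best-responding is a pure Nash equilibrium.
Player 1 against West: payoffs 9, 1, 7 → best response U.
Player 1 against East: payoffs 5, 3, 4 → best response U.
Player 2 against U: payoffs 0, 6 → best response East.
Player 2 against M: payoffs 0, 1 → best response East.
Player 2 against D: payoffs 0, 2 → best response East.
Mutual best responses: (U, East).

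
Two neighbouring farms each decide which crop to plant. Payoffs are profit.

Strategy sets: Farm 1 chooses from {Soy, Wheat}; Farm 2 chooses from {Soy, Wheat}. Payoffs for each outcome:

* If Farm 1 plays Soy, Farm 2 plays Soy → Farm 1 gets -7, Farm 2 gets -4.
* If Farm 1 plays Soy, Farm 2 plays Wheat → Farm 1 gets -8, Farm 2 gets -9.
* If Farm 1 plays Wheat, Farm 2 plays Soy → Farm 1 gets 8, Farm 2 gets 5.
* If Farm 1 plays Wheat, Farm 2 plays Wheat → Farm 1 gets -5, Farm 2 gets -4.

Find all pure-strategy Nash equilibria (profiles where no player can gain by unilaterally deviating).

Check each profile: it is a Nash equilibrium iff no player can strictly gain by switching unilaterally.
(Soy, Soy): Farm 1 can switch to Wheat (-7 → 8). Not NE.
(Soy, Wheat): Farm 1 can switch to Wheat (-8 → -5). Not NE.
(Wheat, Soy): Farm 1 gets 8, best alternative -7; Farm 2 gets 5, best alternative -4. No profitable deviation — NE.
(Wheat, Wheat): Farm 2 can switch to Soy (-4 → 5). Not NE.

(Wheat, Soy)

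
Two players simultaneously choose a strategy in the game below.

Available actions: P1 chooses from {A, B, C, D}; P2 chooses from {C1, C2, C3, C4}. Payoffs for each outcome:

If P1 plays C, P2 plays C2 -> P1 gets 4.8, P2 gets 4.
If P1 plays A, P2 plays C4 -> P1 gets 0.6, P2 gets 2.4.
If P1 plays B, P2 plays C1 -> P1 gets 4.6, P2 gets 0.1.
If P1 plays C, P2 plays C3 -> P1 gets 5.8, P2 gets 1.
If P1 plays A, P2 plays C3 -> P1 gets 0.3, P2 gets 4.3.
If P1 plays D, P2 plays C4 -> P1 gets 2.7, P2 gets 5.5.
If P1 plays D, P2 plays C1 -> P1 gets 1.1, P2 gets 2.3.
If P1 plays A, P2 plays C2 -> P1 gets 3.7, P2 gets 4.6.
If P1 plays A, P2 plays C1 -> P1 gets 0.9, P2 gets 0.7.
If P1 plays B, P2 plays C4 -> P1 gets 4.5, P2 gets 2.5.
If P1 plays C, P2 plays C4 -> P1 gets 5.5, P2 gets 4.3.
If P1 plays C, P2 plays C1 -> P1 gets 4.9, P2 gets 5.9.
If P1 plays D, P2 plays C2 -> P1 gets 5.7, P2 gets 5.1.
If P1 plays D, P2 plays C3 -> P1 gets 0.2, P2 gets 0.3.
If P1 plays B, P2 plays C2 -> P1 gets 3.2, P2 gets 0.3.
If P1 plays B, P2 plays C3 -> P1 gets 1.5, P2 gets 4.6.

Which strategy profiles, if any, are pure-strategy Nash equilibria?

For each player, find the best response to each opponent profile; mutual best responses are the pure NE.
P1 against C1: payoffs 0.9, 4.6, 4.9, 1.1 → best response C.
P1 against C2: payoffs 3.7, 3.2, 4.8, 5.7 → best response D.
P1 against C3: payoffs 0.3, 1.5, 5.8, 0.2 → best response C.
P1 against C4: payoffs 0.6, 4.5, 5.5, 2.7 → best response C.
P2 against A: payoffs 0.7, 4.6, 4.3, 2.4 → best response C2.
P2 against B: payoffs 0.1, 0.3, 4.6, 2.5 → best response C3.
P2 against C: payoffs 5.9, 4, 1, 4.3 → best response C1.
P2 against D: payoffs 2.3, 5.1, 0.3, 5.5 → best response C4.
Mutual best responses: (C, C1).

The unique pure-strategy Nash equilibrium is (C, C1).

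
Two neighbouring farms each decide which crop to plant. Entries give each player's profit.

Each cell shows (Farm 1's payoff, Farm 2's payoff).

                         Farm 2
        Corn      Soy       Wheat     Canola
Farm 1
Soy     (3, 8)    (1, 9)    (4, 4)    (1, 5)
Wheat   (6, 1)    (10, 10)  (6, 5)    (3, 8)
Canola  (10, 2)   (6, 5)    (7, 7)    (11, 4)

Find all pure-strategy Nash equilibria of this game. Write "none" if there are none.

Farm 1 against Corn: payoffs 3, 6, 10 → best response Canola.
Farm 1 against Soy: payoffs 1, 10, 6 → best response Wheat.
Farm 1 against Wheat: payoffs 4, 6, 7 → best response Canola.
Farm 1 against Canola: payoffs 1, 3, 11 → best response Canola.
Farm 2 against Soy: payoffs 8, 9, 4, 5 → best response Soy.
Farm 2 against Wheat: payoffs 1, 10, 5, 8 → best response Soy.
Farm 2 against Canola: payoffs 2, 5, 7, 4 → best response Wheat.
Mutual best responses: (Wheat, Soy); (Canola, Wheat).

Pure-strategy Nash equilibria: (Wheat, Soy), (Canola, Wheat)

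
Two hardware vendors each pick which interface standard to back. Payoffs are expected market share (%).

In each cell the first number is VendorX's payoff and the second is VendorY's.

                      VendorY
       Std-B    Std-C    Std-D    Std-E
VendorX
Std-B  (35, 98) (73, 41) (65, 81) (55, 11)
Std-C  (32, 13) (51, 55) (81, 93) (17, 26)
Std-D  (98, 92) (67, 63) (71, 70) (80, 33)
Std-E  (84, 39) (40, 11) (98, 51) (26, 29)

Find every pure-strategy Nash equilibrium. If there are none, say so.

The pure Nash equilibria are (Std-D, Std-B) and (Std-E, Std-D).

(Std-B, Std-B): VendorX can switch to Std-D (35 → 98). Not NE.
(Std-B, Std-C): VendorY can switch to Std-B (41 → 98). Not NE.
(Std-B, Std-D): VendorX can switch to Std-C (65 → 81). Not NE.
(Std-B, Std-E): VendorX can switch to Std-D (55 → 80). Not NE.
(Std-C, Std-B): VendorX can switch to Std-B (32 → 35). Not NE.
(Std-C, Std-C): VendorX can switch to Std-B (51 → 73). Not NE.
(Std-C, Std-D): VendorX can switch to Std-E (81 → 98). Not NE.
(Std-C, Std-E): VendorX can switch to Std-B (17 → 55). Not NE.
(Std-D, Std-B): VendorX gets 98, best alternative 84; VendorY gets 92, best alternative 70. No profitable deviation — NE.
(Std-D, Std-C): VendorX can switch to Std-B (67 → 73). Not NE.
(Std-D, Std-D): VendorX can switch to Std-C (71 → 81). Not NE.
(Std-D, Std-E): VendorY can switch to Std-B (33 → 92). Not NE.
(Std-E, Std-B): VendorX can switch to Std-D (84 → 98). Not NE.
(Std-E, Std-D): VendorX gets 98, best alternative 81; VendorY gets 51, best alternative 39. No profitable deviation — NE.
(The remaining 2 profiles each have a profitable deviation by the same check.)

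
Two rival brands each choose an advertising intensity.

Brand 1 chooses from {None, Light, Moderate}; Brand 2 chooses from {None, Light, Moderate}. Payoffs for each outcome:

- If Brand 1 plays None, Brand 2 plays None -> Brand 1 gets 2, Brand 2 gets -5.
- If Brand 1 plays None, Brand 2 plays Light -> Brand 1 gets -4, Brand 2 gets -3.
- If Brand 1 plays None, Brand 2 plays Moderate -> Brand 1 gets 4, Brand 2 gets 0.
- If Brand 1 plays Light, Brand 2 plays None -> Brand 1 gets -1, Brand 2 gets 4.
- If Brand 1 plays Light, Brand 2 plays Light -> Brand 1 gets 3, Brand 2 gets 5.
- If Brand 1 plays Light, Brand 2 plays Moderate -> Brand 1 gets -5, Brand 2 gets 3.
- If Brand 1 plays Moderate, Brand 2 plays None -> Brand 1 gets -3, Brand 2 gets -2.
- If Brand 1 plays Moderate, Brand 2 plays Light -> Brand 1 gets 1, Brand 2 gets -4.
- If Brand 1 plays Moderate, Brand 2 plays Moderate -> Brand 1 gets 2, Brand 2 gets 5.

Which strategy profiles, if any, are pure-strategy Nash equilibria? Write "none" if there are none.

Pure-strategy Nash equilibria: (None, Moderate); (Light, Light)

Brand 1 against None: payoffs 2, -1, -3 → best response None.
Brand 1 against Light: payoffs -4, 3, 1 → best response Light.
Brand 1 against Moderate: payoffs 4, -5, 2 → best response None.
Brand 2 against None: payoffs -5, -3, 0 → best response Moderate.
Brand 2 against Light: payoffs 4, 5, 3 → best response Light.
Brand 2 against Moderate: payoffs -2, -4, 5 → best response Moderate.
Mutual best responses: (None, Moderate); (Light, Light).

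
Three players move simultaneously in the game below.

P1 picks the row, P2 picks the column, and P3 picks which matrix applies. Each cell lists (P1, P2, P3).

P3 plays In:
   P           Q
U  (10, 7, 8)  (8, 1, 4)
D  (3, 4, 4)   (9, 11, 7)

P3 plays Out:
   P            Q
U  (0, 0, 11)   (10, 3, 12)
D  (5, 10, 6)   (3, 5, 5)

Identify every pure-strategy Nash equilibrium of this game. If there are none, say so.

(U, Q, Out), (D, P, Out), (D, Q, In)

For each player, find the best response to each opponent profile; mutual best responses are the pure NE.
P1 against (P, In): payoffs 10, 3 → best response U.
P1 against (P, Out): payoffs 0, 5 → best response D.
P1 against (Q, In): payoffs 8, 9 → best response D.
P1 against (Q, Out): payoffs 10, 3 → best response U.
P2 against (U, In): payoffs 7, 1 → best response P.
P2 against (U, Out): payoffs 0, 3 → best response Q.
P2 against (D, In): payoffs 4, 11 → best response Q.
P2 against (D, Out): payoffs 10, 5 → best response P.
P3 against (U, P): payoffs 8, 11 → best response Out.
P3 against (U, Q): payoffs 4, 12 → best response Out.
P3 against (D, P): payoffs 4, 6 → best response Out.
P3 against (D, Q): payoffs 7, 5 → best response In.
Mutual best responses: (U, Q, Out); (D, P, Out); (D, Q, In).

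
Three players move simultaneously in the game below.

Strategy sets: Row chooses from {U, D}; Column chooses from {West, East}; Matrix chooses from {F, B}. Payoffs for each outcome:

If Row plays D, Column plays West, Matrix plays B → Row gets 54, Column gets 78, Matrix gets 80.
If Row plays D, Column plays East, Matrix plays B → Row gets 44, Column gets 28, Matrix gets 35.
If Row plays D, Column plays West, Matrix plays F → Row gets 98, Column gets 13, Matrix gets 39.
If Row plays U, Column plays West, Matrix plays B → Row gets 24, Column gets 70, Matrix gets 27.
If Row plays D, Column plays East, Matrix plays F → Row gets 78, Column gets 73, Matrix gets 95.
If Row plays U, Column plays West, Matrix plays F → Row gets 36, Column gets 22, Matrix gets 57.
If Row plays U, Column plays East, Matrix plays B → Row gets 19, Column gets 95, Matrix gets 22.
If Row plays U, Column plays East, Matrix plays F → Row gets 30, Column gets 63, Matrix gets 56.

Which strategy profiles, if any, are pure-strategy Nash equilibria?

(D, West, B); (D, East, F)

Row against (West, F): payoffs 36, 98 → best response D.
Row against (West, B): payoffs 24, 54 → best response D.
Row against (East, F): payoffs 30, 78 → best response D.
Row against (East, B): payoffs 19, 44 → best response D.
Column against (U, F): payoffs 22, 63 → best response East.
Column against (U, B): payoffs 70, 95 → best response East.
Column against (D, F): payoffs 13, 73 → best response East.
Column against (D, B): payoffs 78, 28 → best response West.
Matrix against (U, West): payoffs 57, 27 → best response F.
Matrix against (U, East): payoffs 56, 22 → best response F.
Matrix against (D, West): payoffs 39, 80 → best response B.
Matrix against (D, East): payoffs 95, 35 → best response F.
Mutual best responses: (D, West, B); (D, East, F).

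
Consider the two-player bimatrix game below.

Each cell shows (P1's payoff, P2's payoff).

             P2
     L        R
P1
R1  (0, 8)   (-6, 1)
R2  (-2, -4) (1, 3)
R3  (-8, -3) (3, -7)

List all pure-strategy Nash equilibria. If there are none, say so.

P1 against L: payoffs 0, -2, -8 → best response R1.
P1 against R: payoffs -6, 1, 3 → best response R3.
P2 against R1: payoffs 8, 1 → best response L.
P2 against R2: payoffs -4, 3 → best response R.
P2 against R3: payoffs -3, -7 → best response L.
Mutual best responses: (R1, L).

Pure NE: (R1, L)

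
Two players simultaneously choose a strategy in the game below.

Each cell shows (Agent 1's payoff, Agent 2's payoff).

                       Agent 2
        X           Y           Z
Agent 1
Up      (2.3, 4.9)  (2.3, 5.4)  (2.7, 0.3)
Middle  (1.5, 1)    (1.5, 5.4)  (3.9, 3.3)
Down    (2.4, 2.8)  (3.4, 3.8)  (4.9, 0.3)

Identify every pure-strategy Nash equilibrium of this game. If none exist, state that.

(Up, X): Agent 1 can switch to Down (2.3 → 2.4). Not NE.
(Up, Y): Agent 1 can switch to Down (2.3 → 3.4). Not NE.
(Up, Z): Agent 1 can switch to Middle (2.7 → 3.9). Not NE.
(Middle, X): Agent 1 can switch to Up (1.5 → 2.3). Not NE.
(Middle, Y): Agent 1 can switch to Up (1.5 → 2.3). Not NE.
(Middle, Z): Agent 1 can switch to Down (3.9 → 4.9). Not NE.
(Down, X): Agent 2 can switch to Y (2.8 → 3.8). Not NE.
(Down, Y): Agent 1 gets 3.4, best alternative 2.3; Agent 2 gets 3.8, best alternative 2.8. No profitable deviation — NE.
(Down, Z): Agent 2 can switch to X (0.3 → 2.8). Not NE.

The unique pure-strategy Nash equilibrium is (Down, Y).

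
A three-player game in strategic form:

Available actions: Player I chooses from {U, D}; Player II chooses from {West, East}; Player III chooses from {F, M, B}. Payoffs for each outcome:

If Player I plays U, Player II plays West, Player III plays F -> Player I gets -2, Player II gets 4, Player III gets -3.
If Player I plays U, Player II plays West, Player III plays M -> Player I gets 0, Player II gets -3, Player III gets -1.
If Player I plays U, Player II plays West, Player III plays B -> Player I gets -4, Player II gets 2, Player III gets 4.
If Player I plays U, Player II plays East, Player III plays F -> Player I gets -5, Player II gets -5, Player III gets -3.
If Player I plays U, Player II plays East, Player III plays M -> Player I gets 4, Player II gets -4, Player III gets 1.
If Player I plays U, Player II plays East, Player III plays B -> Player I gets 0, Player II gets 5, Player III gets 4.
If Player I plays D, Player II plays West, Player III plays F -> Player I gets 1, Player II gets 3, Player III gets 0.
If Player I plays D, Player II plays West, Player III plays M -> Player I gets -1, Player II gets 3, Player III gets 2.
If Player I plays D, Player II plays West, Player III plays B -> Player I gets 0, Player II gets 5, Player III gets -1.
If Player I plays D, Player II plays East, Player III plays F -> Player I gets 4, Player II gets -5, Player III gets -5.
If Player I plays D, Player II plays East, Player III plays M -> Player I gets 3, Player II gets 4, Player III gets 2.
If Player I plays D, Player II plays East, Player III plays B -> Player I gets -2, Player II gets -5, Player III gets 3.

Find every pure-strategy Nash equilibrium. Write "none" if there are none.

The unique pure-strategy Nash equilibrium is (U, East, B).

Mark each player's best response to every combination of opponents' strategies; a profile where every player is best-responding is a pure Nash equilibrium.
Player I against (West, F): payoffs -2, 1 → best response D.
Player I against (West, M): payoffs 0, -1 → best response U.
Player I against (West, B): payoffs -4, 0 → best response D.
Player I against (East, F): payoffs -5, 4 → best response D.
Player I against (East, M): payoffs 4, 3 → best response U.
Player I against (East, B): payoffs 0, -2 → best response U.
Player II against (U, F): payoffs 4, -5 → best response West.
Player II against (U, M): payoffs -3, -4 → best response West.
Player II against (U, B): payoffs 2, 5 → best response East.
Player II against (D, F): payoffs 3, -5 → best response West.
Player II against (D, M): payoffs 3, 4 → best response East.
Player II against (D, B): payoffs 5, -5 → best response West.
Player III against (U, West): payoffs -3, -1, 4 → best response B.
Player III against (U, East): payoffs -3, 1, 4 → best response B.
Player III against (D, West): payoffs 0, 2, -1 → best response M.
Player III against (D, East): payoffs -5, 2, 3 → best response B.
Mutual best responses: (U, East, B).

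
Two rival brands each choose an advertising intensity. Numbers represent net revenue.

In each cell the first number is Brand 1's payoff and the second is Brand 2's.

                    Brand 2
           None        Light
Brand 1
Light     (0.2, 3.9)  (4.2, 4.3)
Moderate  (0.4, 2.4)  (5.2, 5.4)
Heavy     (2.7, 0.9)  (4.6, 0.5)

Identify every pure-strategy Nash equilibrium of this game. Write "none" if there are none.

Brand 1 against None: payoffs 0.2, 0.4, 2.7 → best response Heavy.
Brand 1 against Light: payoffs 4.2, 5.2, 4.6 → best response Moderate.
Brand 2 against Light: payoffs 3.9, 4.3 → best response Light.
Brand 2 against Moderate: payoffs 2.4, 5.4 → best response Light.
Brand 2 against Heavy: payoffs 0.9, 0.5 → best response None.
Mutual best responses: (Moderate, Light); (Heavy, None).

The pure Nash equilibria are (Moderate, Light), (Heavy, None).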